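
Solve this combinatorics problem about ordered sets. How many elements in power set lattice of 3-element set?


Power set = 2^n.
2^3 = 8


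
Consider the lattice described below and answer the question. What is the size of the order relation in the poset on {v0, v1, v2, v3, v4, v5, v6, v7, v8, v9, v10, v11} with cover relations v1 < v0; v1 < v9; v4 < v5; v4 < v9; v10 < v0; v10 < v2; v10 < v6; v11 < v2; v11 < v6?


The order relation is {(a,b) : a <= b}, reflexive so it includes (a,a).
Examples: (v0,v0), (v1,v0), (v1,v1), (v1,v9), (v10,v0), ...
Total ordered pairs: 21


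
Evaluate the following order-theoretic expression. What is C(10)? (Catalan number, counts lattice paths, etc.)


C(n) = C(2n, n) / (n+1).
C(20, 10) = 184756
C(10) = 184756 / 11 = 16796


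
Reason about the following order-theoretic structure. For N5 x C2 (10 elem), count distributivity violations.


Distributive law: a ^ (b v c) = (a ^ b) v (a ^ c).
Check all 10^3 = 1000 ordered triples (a,b,c).
  e.g. a=(b,0), b=(a,0), c=(c,0): lhs=(b,0) != rhs=(a,0)
  e.g. a=(b,0), b=(a,0), c=(c,1): lhs=(b,0) != rhs=(a,0)
Total violating triples: 16


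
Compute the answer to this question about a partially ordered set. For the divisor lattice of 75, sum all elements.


sigma(n) = sum of divisors.
Divisors of 75: [1, 3, 5, 15, 25, 75]
Sum = 124


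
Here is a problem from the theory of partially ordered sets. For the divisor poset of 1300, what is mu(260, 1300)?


In a divisor lattice, mu(a,b) = mu(b/a) where mu is the classical Mobius function.
b/a = 1300/260 = 5
Prime factorization of 5: primes [5]
5 is squarefree with 1 prime factor(s), so mu(5) = (-1)^1 = -1


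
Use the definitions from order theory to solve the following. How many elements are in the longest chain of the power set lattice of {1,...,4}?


A chain is a totally ordered subset; we count the number of elements in a maximum chain.
Compute, for each element x, the size of the longest chain ending at x:
  {}: 1
  {1}: 2
  {2}: 2
  {3}: 2
  {4}: 2
  {1,2}: 3
  ...
A maximum chain: {} < {1} < {1,2} < {1,2,3} < {1,2,3,4}
Number of elements in the longest chain: 5


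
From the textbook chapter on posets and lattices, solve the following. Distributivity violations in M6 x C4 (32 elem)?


Distributive law: a ^ (b v c) = (a ^ b) v (a ^ c).
Check all 32^3 = 32768 ordered triples (a,b,c).
  e.g. a=(a1,0), b=(a2,0), c=(a3,0): lhs=(a1,0) != rhs=(0,0)
  e.g. a=(a1,0), b=(a2,0), c=(a3,1): lhs=(a1,0) != rhs=(0,0)
Total violating triples: 7680


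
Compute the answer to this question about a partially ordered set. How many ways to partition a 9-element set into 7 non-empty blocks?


S(n,k) = k*S(n-1,k) + S(n-1,k-1).
S(8,7) = 28, S(8,6) = 266
S(9,7) = 7*28 + 266 = 196 + 266
S(9,7) = 462


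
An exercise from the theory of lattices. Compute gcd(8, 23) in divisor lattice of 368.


In a divisor lattice, meet = gcd (greatest common divisor).
By Euclidean algorithm or factoring: gcd(8,23) = 1


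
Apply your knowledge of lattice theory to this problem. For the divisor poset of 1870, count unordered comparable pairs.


A comparable pair {a,b} has a < b or b < a in the order.
Count unordered pairs where one element is strictly below the other.
Examples: {1,2}, {1,5}, {1,10}, {1,11}, ...
Total comparable pairs: 65


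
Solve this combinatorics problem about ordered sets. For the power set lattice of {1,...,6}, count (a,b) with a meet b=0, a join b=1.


Complement pair (a,b): a meet b = bottom, a join b = top.
Here: A intersect B = {} and A union B = {1,...,6}.
Pairs found: ({},{1,2,3,4,5,6}), ({1},{2,3,4,5,6}), ({2},{1,3,4,5,6}), ({3},{1,2,4,5,6}), ... (60 more)
Total ordered pairs: 64


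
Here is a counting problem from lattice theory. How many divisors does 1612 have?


Divisors of 1612: [1, 2, 4, 13, 26, 31, 52, 62, 124, 403, 806, 1612]
Count: 12


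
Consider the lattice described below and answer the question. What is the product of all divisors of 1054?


Divisors of 1054: [1, 2, 17, 31, 34, 62, 527, 1054]
Product = n^(d(n)/2) = 1054^(8/2)
Product = 1234134359056


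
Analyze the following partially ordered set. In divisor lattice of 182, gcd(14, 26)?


Meet=gcd.
gcd(14,26)=2


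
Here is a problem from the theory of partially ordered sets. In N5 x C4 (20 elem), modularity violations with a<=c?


Modular law: if a <= c then a v (b ^ c) = (a v b) ^ c.
Check all triples (a,b,c) with a <= c among 20 elements.
  e.g. a=(a,0), b=(c,0), c=(b,0): lhs=(a,0) != rhs=(b,0)
  e.g. a=(a,0), b=(c,1), c=(b,0): lhs=(a,0) != rhs=(b,0)
Total violating triples: 40


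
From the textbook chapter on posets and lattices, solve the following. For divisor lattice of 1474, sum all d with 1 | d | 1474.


Interval [1,1474] in divisors of 1474: [1, 2, 11, 22, 67, 134, 737, 1474]
Sum = 2448


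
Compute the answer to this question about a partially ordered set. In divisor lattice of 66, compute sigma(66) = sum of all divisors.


sigma(n) = sum of divisors.
Divisors of 66: [1, 2, 3, 6, 11, 22, 33, 66]
Sum = 144


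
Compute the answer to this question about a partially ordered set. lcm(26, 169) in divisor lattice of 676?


Join=lcm.
gcd(26,169)=13
lcm=338


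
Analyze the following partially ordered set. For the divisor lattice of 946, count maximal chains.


A maximal chain goes from the minimum element to a maximal element via cover relations.
Counting all min-to-max paths in the cover graph.
Total maximal chains: 6


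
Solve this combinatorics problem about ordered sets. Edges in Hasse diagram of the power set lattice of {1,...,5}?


A cover relation a -< b holds when a < b with no c strictly between.
Cover relations:
  {} -< {1}
  {} -< {2}
  {} -< {3}
  {} -< {4}
  {} -< {5}
  {1} -< {1,2}
  {1} -< {1,3}
  {1} -< {1,4}
  ...72 more
Total: 80


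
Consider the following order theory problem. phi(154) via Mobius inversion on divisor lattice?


phi(n) = n * prod_{p|n} (1 - 1/p).
Prime divisors of 154: [2, 7, 11]
phi(154) = 154 * (1 - 1/2) * (1 - 1/7) * (1 - 1/11)
phi(154) = 60


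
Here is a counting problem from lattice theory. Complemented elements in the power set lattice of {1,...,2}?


An element a is complemented if some b has a meet b = bottom, a join b = top.
every subset A has complement S\A, so all elements are complemented.
Complemented elements: {}, {1}, {2}, {1,2}
Count: 4


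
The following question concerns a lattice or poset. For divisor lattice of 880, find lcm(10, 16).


In a divisor lattice, join = lcm (least common multiple).
Compute lcm iteratively: start with first element, then lcm(current, next).
Elements: [10, 16]
lcm(10,16) = 80
Final lcm = 80


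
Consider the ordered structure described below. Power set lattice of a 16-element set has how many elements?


Power set = 2^n.
2^16 = 65536


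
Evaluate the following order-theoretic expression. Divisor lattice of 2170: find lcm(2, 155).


In a divisor lattice, join = lcm (least common multiple).
gcd(2,155) = 1
lcm(2,155) = 2*155/gcd = 310/1 = 310


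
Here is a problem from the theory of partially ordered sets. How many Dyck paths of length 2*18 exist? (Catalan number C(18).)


C(n) = C(2n, n) / (n+1).
C(36, 18) = 9075135300
C(18) = 9075135300 / 19 = 477638700


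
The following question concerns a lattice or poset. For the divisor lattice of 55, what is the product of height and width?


Height = length of longest chain minus 1; width = size of largest antichain.
A maximum chain: 1 | 11 | 55  (height 2).
A maximum antichain: {5, 11}  (width 2).
Product = 2 * 2 = 4


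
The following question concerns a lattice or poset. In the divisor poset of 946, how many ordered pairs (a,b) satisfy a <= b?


The order relation is {(a,b) : a <= b}, reflexive so it includes (a,a).
Examples: (1,1), (1,11), (1,2), (1,22), (1,43), ...
Total ordered pairs: 27


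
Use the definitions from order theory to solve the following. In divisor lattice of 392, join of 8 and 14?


In a divisor lattice, join = lcm (least common multiple).
gcd(8,14) = 2
lcm(8,14) = 8*14/gcd = 112/2 = 56


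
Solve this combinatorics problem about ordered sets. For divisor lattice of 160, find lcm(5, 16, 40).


In a divisor lattice, join = lcm (least common multiple).
Compute lcm iteratively: start with first element, then lcm(current, next).
Elements: [5, 16, 40]
lcm(5,16) = 80
lcm(80,40) = 80
Final lcm = 80


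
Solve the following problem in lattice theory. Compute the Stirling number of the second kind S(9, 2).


S(n,k) = k*S(n-1,k) + S(n-1,k-1).
S(8,2) = 127, S(8,1) = 1
S(9,2) = 2*127 + 1 = 254 + 1
S(9,2) = 255


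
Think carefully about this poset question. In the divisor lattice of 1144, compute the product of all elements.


Divisors of 1144: [1, 2, 4, 8, 11, 13, 22, 26, 44, 52, 88, 104, 143, 286, 572, 1144]
Product = n^(d(n)/2) = 1144^(16/2)
Product = 2933649302161070453948416


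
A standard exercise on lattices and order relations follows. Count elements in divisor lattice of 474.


Divisors of 474: [1, 2, 3, 6, 79, 158, 237, 474]
Count: 8


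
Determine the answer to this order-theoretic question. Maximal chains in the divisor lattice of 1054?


A maximal chain goes from the minimum element to a maximal element via cover relations.
Counting all min-to-max paths in the cover graph.
Total maximal chains: 6


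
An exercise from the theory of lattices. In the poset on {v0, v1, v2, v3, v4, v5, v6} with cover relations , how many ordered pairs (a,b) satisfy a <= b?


The order relation is {(a,b) : a <= b}, reflexive so it includes (a,a).
Examples: (v0,v0), (v1,v1), (v2,v2), (v3,v3), (v4,v4), ...
Total ordered pairs: 7


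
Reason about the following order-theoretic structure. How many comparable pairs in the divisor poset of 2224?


A comparable pair {a,b} has a < b or b < a in the order.
Count unordered pairs where one element is strictly below the other.
Examples: {1,2}, {1,4}, {1,8}, {1,16}, ...
Total comparable pairs: 35


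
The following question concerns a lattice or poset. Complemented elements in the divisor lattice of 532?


An element a is complemented if some b has a meet b = bottom, a join b = top.
a is complemented iff gcd(a, n/a)=1, i.e. a is a unitary divisor of 532.
Complemented elements: 1, 4, 7, 19, 28, 76, ... (2 more)
Count: 8


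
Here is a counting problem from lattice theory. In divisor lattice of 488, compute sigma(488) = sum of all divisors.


sigma(n) = sum of divisors.
Divisors of 488: [1, 2, 4, 8, 61, 122, 244, 488]
Sum = 930


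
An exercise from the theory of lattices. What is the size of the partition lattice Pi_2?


B(n) = number of set partitions of an n-element set.
B(n) satisfies the recurrence: B(n+1) = sum_k C(n,k)*B(k).
B(2) = 2


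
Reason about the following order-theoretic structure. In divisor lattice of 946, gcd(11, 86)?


Meet=gcd.
gcd(11,86)=1


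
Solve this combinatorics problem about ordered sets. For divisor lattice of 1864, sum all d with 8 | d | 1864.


Interval [8,1864] in divisors of 1864: [8, 1864]
Sum = 1872


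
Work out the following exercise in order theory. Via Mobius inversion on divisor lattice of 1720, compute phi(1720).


phi(n) = n * prod_{p|n} (1 - 1/p).
Prime divisors of 1720: [2, 5, 43]
phi(1720) = 1720 * (1 - 1/2) * (1 - 1/5) * (1 - 1/43)
phi(1720) = 672


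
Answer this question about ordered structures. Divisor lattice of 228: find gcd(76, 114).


In a divisor lattice, meet = gcd (greatest common divisor).
By Euclidean algorithm or factoring: gcd(76,114) = 38


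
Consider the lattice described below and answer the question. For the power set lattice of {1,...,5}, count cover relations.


A cover relation a -< b holds when a < b with no c strictly between.
Cover relations:
  {} -< {1}
  {} -< {2}
  {} -< {3}
  {} -< {4}
  {} -< {5}
  {1} -< {1,2}
  {1} -< {1,3}
  {1} -< {1,4}
  ...72 more
Total: 80


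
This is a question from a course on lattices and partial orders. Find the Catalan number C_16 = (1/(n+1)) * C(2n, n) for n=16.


C(n) = C(2n, n) / (n+1).
C(32, 16) = 601080390
C(16) = 601080390 / 17 = 35357670


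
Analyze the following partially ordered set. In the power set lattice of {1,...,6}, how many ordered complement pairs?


Complement pair (a,b): a meet b = bottom, a join b = top.
Here: A intersect B = {} and A union B = {1,...,6}.
Pairs found: ({},{1,2,3,4,5,6}), ({1},{2,3,4,5,6}), ({2},{1,3,4,5,6}), ({3},{1,2,4,5,6}), ... (60 more)
Total ordered pairs: 64


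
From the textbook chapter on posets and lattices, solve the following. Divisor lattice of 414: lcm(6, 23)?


Join=lcm.
gcd(6,23)=1
lcm=138


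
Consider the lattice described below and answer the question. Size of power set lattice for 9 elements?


Power set = 2^n.
2^9 = 512


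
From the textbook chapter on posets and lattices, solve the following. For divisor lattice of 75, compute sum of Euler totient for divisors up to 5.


Divisors of 75 up to 5: [1, 3, 5]
phi values: [1, 2, 4]
Sum = 7


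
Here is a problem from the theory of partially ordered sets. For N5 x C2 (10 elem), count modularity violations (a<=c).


Modular law: if a <= c then a v (b ^ c) = (a v b) ^ c.
Check all triples (a,b,c) with a <= c among 10 elements.
  e.g. a=(a,0), b=(c,0), c=(b,0): lhs=(a,0) != rhs=(b,0)
  e.g. a=(a,0), b=(c,1), c=(b,0): lhs=(a,0) != rhs=(b,0)
Total violating triples: 6


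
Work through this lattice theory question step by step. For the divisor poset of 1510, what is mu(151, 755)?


In a divisor lattice, mu(a,b) = mu(b/a) where mu is the classical Mobius function.
b/a = 755/151 = 5
Prime factorization of 5: primes [5]
5 is squarefree with 1 prime factor(s), so mu(5) = (-1)^1 = -1


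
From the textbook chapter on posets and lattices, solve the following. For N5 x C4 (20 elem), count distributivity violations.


Distributive law: a ^ (b v c) = (a ^ b) v (a ^ c).
Check all 20^3 = 8000 ordered triples (a,b,c).
  e.g. a=(b,0), b=(a,0), c=(c,0): lhs=(b,0) != rhs=(a,0)
  e.g. a=(b,0), b=(a,0), c=(c,1): lhs=(b,0) != rhs=(a,0)
Total violating triples: 128


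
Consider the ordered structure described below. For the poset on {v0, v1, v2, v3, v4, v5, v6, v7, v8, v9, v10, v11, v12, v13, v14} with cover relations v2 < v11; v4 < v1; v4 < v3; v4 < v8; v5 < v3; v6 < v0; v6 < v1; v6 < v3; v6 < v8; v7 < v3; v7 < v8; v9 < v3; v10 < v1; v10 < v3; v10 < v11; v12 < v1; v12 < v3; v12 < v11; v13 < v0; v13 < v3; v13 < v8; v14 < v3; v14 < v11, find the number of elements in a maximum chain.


A chain is a totally ordered subset; we count the number of elements in a maximum chain.
Compute, for each element x, the size of the longest chain ending at x:
  v2: 1
  v4: 1
  v5: 1
  v6: 1
  v7: 1
  v9: 1
  ...
A maximum chain: v6 < v0
Number of elements in the longest chain: 2


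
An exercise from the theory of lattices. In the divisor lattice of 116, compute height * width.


Height = length of longest chain minus 1; width = size of largest antichain.
A maximum chain: 1 | 29 | 58 | 116  (height 3).
A maximum antichain: {2, 29}  (width 2).
Product = 3 * 2 = 6


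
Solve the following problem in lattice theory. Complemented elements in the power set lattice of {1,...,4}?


An element a is complemented if some b has a meet b = bottom, a join b = top.
every subset A has complement S\A, so all elements are complemented.
Complemented elements: {}, {1}, {2}, {3}, {4}, {1,2}, ... (10 more)
Count: 16


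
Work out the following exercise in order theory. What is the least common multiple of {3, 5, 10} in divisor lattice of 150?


In a divisor lattice, join = lcm (least common multiple).
Compute lcm iteratively: start with first element, then lcm(current, next).
Elements: [3, 5, 10]
lcm(3,5) = 15
lcm(15,10) = 30
Final lcm = 30


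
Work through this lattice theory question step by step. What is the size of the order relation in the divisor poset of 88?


The order relation is {(a,b) : a <= b}, reflexive so it includes (a,a).
Examples: (1,1), (1,11), (1,2), (1,22), (1,4), ...
Total ordered pairs: 30


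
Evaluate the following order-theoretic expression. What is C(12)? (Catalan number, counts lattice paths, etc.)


C(n) = C(2n, n) / (n+1).
C(24, 12) = 2704156
C(12) = 2704156 / 13 = 208012


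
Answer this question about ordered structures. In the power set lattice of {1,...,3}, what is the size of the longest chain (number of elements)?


A chain is a totally ordered subset; we count the number of elements in a maximum chain.
Compute, for each element x, the size of the longest chain ending at x:
  {}: 1
  {1}: 2
  {2}: 2
  {3}: 2
  {1,2}: 3
  {1,3}: 3
  ...
A maximum chain: {} < {1} < {1,2} < {1,2,3}
Number of elements in the longest chain: 4


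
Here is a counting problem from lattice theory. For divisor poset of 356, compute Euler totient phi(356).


phi(n) = n * prod_{p|n} (1 - 1/p).
Prime divisors of 356: [2, 89]
phi(356) = 356 * (1 - 1/2) * (1 - 1/89)
phi(356) = 176


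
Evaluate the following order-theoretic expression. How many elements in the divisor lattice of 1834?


Divisors of 1834: [1, 2, 7, 14, 131, 262, 917, 1834]
Count: 8


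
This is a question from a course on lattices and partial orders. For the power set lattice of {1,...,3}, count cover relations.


A cover relation a -< b holds when a < b with no c strictly between.
Cover relations:
  {} -< {1}
  {} -< {2}
  {} -< {3}
  {1} -< {1,2}
  {1} -< {1,3}
  {2} -< {1,2}
  {2} -< {2,3}
  {3} -< {1,3}
  ...4 more
Total: 12


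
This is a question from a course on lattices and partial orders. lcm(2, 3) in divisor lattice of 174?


Join=lcm.
gcd(2,3)=1
lcm=6


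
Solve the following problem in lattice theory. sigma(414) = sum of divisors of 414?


sigma(n) = sum of divisors.
Divisors of 414: [1, 2, 3, 6, 9, 18, 23, 46, 69, 138, 207, 414]
Sum = 936


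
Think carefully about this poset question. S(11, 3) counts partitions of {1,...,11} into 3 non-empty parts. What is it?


S(n,k) = k*S(n-1,k) + S(n-1,k-1).
S(10,3) = 9330, S(10,2) = 511
S(11,3) = 3*9330 + 511 = 27990 + 511
S(11,3) = 28501


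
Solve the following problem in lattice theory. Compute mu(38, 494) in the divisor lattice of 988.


In a divisor lattice, mu(a,b) = mu(b/a) where mu is the classical Mobius function.
b/a = 494/38 = 13
Prime factorization of 13: primes [13]
13 is squarefree with 1 prime factor(s), so mu(13) = (-1)^1 = -1


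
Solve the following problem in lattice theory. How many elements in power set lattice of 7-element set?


Power set = 2^n.
2^7 = 128


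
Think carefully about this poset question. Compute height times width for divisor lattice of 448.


Height = length of longest chain minus 1; width = size of largest antichain.
A maximum chain: 1 | 7 | 14 | 28 | 56 | 112 | 224 | 448  (height 7).
A maximum antichain: {2, 7}  (width 2).
Product = 7 * 2 = 14


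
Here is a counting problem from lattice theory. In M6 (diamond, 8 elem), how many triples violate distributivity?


Distributive law: a ^ (b v c) = (a ^ b) v (a ^ c).
Check all 8^3 = 512 ordered triples (a,b,c).
  e.g. a=a1, b=a2, c=a3: lhs=a1 != rhs=0
  e.g. a=a1, b=a2, c=a4: lhs=a1 != rhs=0
Total violating triples: 120


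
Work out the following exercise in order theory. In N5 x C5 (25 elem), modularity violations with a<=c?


Modular law: if a <= c then a v (b ^ c) = (a v b) ^ c.
Check all triples (a,b,c) with a <= c among 25 elements.
  e.g. a=(a,0), b=(c,0), c=(b,0): lhs=(a,0) != rhs=(b,0)
  e.g. a=(a,0), b=(c,1), c=(b,0): lhs=(a,0) != rhs=(b,0)
Total violating triples: 75


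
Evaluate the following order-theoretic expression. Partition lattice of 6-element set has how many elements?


B(n) = number of set partitions of an n-element set.
B(n) satisfies the recurrence: B(n+1) = sum_k C(n,k)*B(k).
B(6) = 203


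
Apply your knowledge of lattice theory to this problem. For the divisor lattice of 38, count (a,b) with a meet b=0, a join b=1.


Complement pair (a,b): a meet b = bottom, a join b = top.
Here: gcd(a,b)=1 and lcm(a,b)=38, i.e. a*b=38 with a,b coprime.
Pairs found: (1,38), (2,19), (19,2), (38,1)
Total ordered pairs: 4


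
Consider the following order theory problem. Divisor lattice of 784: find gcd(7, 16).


In a divisor lattice, meet = gcd (greatest common divisor).
By Euclidean algorithm or factoring: gcd(7,16) = 1


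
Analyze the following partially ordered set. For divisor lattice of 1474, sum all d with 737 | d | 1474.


Interval [737,1474] in divisors of 1474: [737, 1474]
Sum = 2211


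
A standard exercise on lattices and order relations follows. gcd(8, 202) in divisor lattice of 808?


Meet=gcd.
gcd(8,202)=2


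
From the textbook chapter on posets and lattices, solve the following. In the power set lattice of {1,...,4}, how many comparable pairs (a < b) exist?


A comparable pair {a,b} has a < b or b < a in the order.
Count unordered pairs where one element is strictly below the other.
Examples: {{},{1}}, {{},{2}}, {{},{3}}, {{},{4}}, ...
Total comparable pairs: 65


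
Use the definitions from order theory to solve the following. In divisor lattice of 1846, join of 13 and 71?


In a divisor lattice, join = lcm (least common multiple).
gcd(13,71) = 1
lcm(13,71) = 13*71/gcd = 923/1 = 923


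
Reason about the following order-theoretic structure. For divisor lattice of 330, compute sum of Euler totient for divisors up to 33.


Divisors of 330 up to 33: [1, 2, 3, 5, 6, 10, 11, 15, 22, 30, 33]
phi values: [1, 1, 2, 4, 2, 4, 10, 8, 10, 8, 20]
Sum = 70


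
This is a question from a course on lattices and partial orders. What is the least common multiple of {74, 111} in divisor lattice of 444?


In a divisor lattice, join = lcm (least common multiple).
Compute lcm iteratively: start with first element, then lcm(current, next).
Elements: [74, 111]
lcm(74,111) = 222
Final lcm = 222


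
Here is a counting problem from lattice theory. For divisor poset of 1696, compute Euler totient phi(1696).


phi(n) = n * prod_{p|n} (1 - 1/p).
Prime divisors of 1696: [2, 53]
phi(1696) = 1696 * (1 - 1/2) * (1 - 1/53)
phi(1696) = 832


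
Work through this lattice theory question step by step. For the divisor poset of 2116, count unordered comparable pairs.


A comparable pair {a,b} has a < b or b < a in the order.
Count unordered pairs where one element is strictly below the other.
Examples: {1,2}, {1,4}, {1,23}, {1,46}, ...
Total comparable pairs: 27


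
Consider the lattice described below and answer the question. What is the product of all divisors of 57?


Divisors of 57: [1, 3, 19, 57]
Product = n^(d(n)/2) = 57^(4/2)
Product = 3249


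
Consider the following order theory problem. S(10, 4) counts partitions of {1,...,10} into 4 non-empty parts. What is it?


S(n,k) = k*S(n-1,k) + S(n-1,k-1).
S(9,4) = 7770, S(9,3) = 3025
S(10,4) = 4*7770 + 3025 = 31080 + 3025
S(10,4) = 34105


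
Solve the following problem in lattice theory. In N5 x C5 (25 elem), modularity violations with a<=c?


Modular law: if a <= c then a v (b ^ c) = (a v b) ^ c.
Check all triples (a,b,c) with a <= c among 25 elements.
  e.g. a=(a,0), b=(c,0), c=(b,0): lhs=(a,0) != rhs=(b,0)
  e.g. a=(a,0), b=(c,1), c=(b,0): lhs=(a,0) != rhs=(b,0)
Total violating triples: 75


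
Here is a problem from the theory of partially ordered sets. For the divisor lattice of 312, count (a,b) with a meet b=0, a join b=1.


Complement pair (a,b): a meet b = bottom, a join b = top.
Here: gcd(a,b)=1 and lcm(a,b)=312, i.e. a*b=312 with a,b coprime.
Pairs found: (1,312), (3,104), (8,39), (13,24), ... (4 more)
Total ordered pairs: 8


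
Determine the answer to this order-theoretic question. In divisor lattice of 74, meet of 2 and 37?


In a divisor lattice, meet = gcd (greatest common divisor).
By Euclidean algorithm or factoring: gcd(2,37) = 1


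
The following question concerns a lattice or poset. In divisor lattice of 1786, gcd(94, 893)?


Meet=gcd.
gcd(94,893)=47


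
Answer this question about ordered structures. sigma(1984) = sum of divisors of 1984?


sigma(n) = sum of divisors.
Divisors of 1984: [1, 2, 4, 8, 16, 31, 32, 62, 64, 124, 248, 496, 992, 1984]
Sum = 4064


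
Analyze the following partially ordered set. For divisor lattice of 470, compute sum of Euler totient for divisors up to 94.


Divisors of 470 up to 94: [1, 2, 5, 10, 47, 94]
phi values: [1, 1, 4, 4, 46, 46]
Sum = 102


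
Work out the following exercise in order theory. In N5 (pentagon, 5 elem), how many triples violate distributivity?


Distributive law: a ^ (b v c) = (a ^ b) v (a ^ c).
Check all 5^3 = 125 ordered triples (a,b,c).
  e.g. a=b, b=a, c=c: lhs=b != rhs=a
  e.g. a=b, b=c, c=a: lhs=b != rhs=a
Total violating triples: 2


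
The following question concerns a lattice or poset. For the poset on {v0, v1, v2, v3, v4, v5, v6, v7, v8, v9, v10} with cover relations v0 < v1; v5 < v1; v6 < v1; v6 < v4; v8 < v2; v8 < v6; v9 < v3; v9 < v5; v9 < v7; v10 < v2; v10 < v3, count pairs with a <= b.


The order relation is {(a,b) : a <= b}, reflexive so it includes (a,a).
Examples: (v0,v0), (v0,v1), (v1,v1), (v10,v10), (v10,v2), ...
Total ordered pairs: 25


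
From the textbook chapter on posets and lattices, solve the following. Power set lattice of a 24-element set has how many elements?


Power set = 2^n.
2^24 = 16777216


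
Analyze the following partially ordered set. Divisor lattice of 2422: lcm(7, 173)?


Join=lcm.
gcd(7,173)=1
lcm=1211


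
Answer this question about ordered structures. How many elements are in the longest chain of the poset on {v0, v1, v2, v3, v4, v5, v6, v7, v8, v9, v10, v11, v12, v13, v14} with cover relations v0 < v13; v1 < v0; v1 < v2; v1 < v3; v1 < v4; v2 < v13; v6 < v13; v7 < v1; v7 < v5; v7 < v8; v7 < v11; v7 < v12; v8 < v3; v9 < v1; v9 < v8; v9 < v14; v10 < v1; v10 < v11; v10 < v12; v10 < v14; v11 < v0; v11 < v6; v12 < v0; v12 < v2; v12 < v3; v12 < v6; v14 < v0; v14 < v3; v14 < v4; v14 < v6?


A chain is a totally ordered subset; we count the number of elements in a maximum chain.
Compute, for each element x, the size of the longest chain ending at x:
  v7: 1
  v9: 1
  v10: 1
  v5: 2
  v8: 2
  v11: 2
  ...
A maximum chain: v7 < v1 < v0 < v13
Number of elements in the longest chain: 4


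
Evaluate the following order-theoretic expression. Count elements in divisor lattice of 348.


Divisors of 348: [1, 2, 3, 4, 6, 12, 29, 58, 87, 116, 174, 348]
Count: 12


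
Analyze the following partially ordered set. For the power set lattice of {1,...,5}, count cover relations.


A cover relation a -< b holds when a < b with no c strictly between.
Cover relations:
  {} -< {1}
  {} -< {2}
  {} -< {3}
  {} -< {4}
  {} -< {5}
  {1} -< {1,2}
  {1} -< {1,3}
  {1} -< {1,4}
  ...72 more
Total: 80


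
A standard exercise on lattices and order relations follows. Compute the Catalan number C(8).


C(n) = C(2n, n) / (n+1).
C(16, 8) = 12870
C(8) = 12870 / 9 = 1430


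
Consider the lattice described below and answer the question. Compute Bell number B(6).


B(n) = number of set partitions of an n-element set.
B(n) satisfies the recurrence: B(n+1) = sum_k C(n,k)*B(k).
B(6) = 203


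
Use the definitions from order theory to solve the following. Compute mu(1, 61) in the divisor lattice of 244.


In a divisor lattice, mu(a,b) = mu(b/a) where mu is the classical Mobius function.
b/a = 61/1 = 61
Prime factorization of 61: primes [61]
61 is squarefree with 1 prime factor(s), so mu(61) = (-1)^1 = -1


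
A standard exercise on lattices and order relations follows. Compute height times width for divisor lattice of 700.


Height = length of longest chain minus 1; width = size of largest antichain.
A maximum chain: 1 | 7 | 35 | 175 | 350 | 700  (height 5).
A maximum antichain: {4, 10, 14, 25, 35}  (width 5).
Product = 5 * 5 = 25


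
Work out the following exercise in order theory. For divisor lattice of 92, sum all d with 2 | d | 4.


Interval [2,4] in divisors of 92: [2, 4]
Sum = 6


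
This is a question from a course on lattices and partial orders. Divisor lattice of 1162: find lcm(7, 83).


In a divisor lattice, join = lcm (least common multiple).
gcd(7,83) = 1
lcm(7,83) = 7*83/gcd = 581/1 = 581


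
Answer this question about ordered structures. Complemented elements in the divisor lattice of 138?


An element a is complemented if some b has a meet b = bottom, a join b = top.
a is complemented iff gcd(a, n/a)=1, i.e. a is a unitary divisor of 138.
Complemented elements: 1, 2, 3, 6, 23, 46, ... (2 more)
Count: 8


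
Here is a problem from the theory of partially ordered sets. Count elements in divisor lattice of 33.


Divisors of 33: [1, 3, 11, 33]
Count: 4


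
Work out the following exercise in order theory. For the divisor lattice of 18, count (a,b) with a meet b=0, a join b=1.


Complement pair (a,b): a meet b = bottom, a join b = top.
Here: gcd(a,b)=1 and lcm(a,b)=18, i.e. a*b=18 with a,b coprime.
Pairs found: (1,18), (2,9), (9,2), (18,1)
Total ordered pairs: 4


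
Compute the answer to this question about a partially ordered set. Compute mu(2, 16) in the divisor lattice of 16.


In a divisor lattice, mu(a,b) = mu(b/a) where mu is the classical Mobius function.
b/a = 16/2 = 8
Prime factorization of 8: primes [2]
8 is not squarefree, so mu(8) = 0


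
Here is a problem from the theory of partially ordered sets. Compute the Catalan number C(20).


C(n) = C(2n, n) / (n+1).
C(40, 20) = 137846528820
C(20) = 137846528820 / 21 = 6564120420


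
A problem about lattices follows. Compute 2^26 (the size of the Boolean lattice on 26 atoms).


Power set = 2^n.
2^26 = 67108864


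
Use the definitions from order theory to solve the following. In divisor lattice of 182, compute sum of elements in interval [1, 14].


Interval [1,14] in divisors of 182: [1, 2, 7, 14]
Sum = 24


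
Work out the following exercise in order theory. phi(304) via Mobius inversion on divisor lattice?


phi(n) = n * prod_{p|n} (1 - 1/p).
Prime divisors of 304: [2, 19]
phi(304) = 304 * (1 - 1/2) * (1 - 1/19)
phi(304) = 144


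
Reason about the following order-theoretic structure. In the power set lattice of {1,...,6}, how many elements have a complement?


An element a is complemented if some b has a meet b = bottom, a join b = top.
every subset A has complement S\A, so all elements are complemented.
Complemented elements: {}, {1}, {2}, {3}, {4}, {5}, ... (58 more)
Count: 64


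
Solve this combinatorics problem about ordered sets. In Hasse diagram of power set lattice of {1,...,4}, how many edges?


A cover relation a -< b holds when a < b with no c strictly between.
Cover relations:
  {} -< {1}
  {} -< {2}
  {} -< {3}
  {} -< {4}
  {1} -< {1,2}
  {1} -< {1,3}
  {1} -< {1,4}
  {2} -< {1,2}
  ...24 more
Total: 32


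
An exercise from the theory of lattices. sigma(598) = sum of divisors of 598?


sigma(n) = sum of divisors.
Divisors of 598: [1, 2, 13, 23, 26, 46, 299, 598]
Sum = 1008


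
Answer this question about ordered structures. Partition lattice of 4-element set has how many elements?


B(n) = number of set partitions of an n-element set.
B(n) satisfies the recurrence: B(n+1) = sum_k C(n,k)*B(k).
B(4) = 15


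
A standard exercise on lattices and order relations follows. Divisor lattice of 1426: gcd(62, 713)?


Meet=gcd.
gcd(62,713)=31


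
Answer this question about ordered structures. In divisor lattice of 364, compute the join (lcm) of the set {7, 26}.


In a divisor lattice, join = lcm (least common multiple).
Compute lcm iteratively: start with first element, then lcm(current, next).
Elements: [7, 26]
lcm(7,26) = 182
Final lcm = 182


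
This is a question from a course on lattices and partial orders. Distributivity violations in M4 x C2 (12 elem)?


Distributive law: a ^ (b v c) = (a ^ b) v (a ^ c).
Check all 12^3 = 1728 ordered triples (a,b,c).
  e.g. a=(a1,0), b=(a2,0), c=(a3,0): lhs=(a1,0) != rhs=(0,0)
  e.g. a=(a1,0), b=(a2,0), c=(a3,1): lhs=(a1,0) != rhs=(0,0)
Total violating triples: 192


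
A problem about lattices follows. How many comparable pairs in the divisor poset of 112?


A comparable pair {a,b} has a < b or b < a in the order.
Count unordered pairs where one element is strictly below the other.
Examples: {1,2}, {1,4}, {1,7}, {1,8}, ...
Total comparable pairs: 35


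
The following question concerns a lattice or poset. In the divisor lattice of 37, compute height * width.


Height = length of longest chain minus 1; width = size of largest antichain.
A maximum chain: 1 | 37  (height 1).
A maximum antichain: {1}  (width 1).
Product = 1 * 1 = 1


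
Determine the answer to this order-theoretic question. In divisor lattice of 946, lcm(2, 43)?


Join=lcm.
gcd(2,43)=1
lcm=86


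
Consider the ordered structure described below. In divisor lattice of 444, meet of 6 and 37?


In a divisor lattice, meet = gcd (greatest common divisor).
By Euclidean algorithm or factoring: gcd(6,37) = 1


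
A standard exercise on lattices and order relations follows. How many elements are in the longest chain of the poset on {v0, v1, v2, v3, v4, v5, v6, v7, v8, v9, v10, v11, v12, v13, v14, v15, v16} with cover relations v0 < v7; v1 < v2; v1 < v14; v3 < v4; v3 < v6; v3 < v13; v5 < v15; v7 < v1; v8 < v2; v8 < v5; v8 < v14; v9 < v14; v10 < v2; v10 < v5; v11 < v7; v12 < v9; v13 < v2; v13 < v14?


A chain is a totally ordered subset; we count the number of elements in a maximum chain.
Compute, for each element x, the size of the longest chain ending at x:
  v0: 1
  v3: 1
  v8: 1
  v10: 1
  v11: 1
  v12: 1
  ...
A maximum chain: v0 < v7 < v1 < v2
Number of elements in the longest chain: 4


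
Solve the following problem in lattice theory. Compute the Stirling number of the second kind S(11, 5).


S(n,k) = k*S(n-1,k) + S(n-1,k-1).
S(10,5) = 42525, S(10,4) = 34105
S(11,5) = 5*42525 + 34105 = 212625 + 34105
S(11,5) = 246730


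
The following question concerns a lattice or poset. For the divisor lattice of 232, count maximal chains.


A maximal chain goes from the minimum element to a maximal element via cover relations.
Counting all min-to-max paths in the cover graph.
Total maximal chains: 4


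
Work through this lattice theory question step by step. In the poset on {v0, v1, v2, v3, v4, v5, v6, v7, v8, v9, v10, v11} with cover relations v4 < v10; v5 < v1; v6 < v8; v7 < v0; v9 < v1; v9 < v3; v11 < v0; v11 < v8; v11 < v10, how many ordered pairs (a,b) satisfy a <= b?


The order relation is {(a,b) : a <= b}, reflexive so it includes (a,a).
Examples: (v0,v0), (v1,v1), (v10,v10), (v11,v0), (v11,v10), ...
Total ordered pairs: 21


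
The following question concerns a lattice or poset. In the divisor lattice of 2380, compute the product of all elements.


Divisors of 2380: [1, 2, 4, 5, 7, 10, 14, 17, 20, 28, 34, 35, 68, 70, 85, 119, 140, 170, 238, 340, 476, 595, 1190, 2380]
Product = n^(d(n)/2) = 2380^(24/2)
Product = 33031134065402989058412384256000000000000


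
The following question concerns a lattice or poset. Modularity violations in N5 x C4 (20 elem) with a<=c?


Modular law: if a <= c then a v (b ^ c) = (a v b) ^ c.
Check all triples (a,b,c) with a <= c among 20 elements.
  e.g. a=(a,0), b=(c,0), c=(b,0): lhs=(a,0) != rhs=(b,0)
  e.g. a=(a,0), b=(c,1), c=(b,0): lhs=(a,0) != rhs=(b,0)
Total violating triples: 40


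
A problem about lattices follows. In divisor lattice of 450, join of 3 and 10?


In a divisor lattice, join = lcm (least common multiple).
gcd(3,10) = 1
lcm(3,10) = 3*10/gcd = 30/1 = 30


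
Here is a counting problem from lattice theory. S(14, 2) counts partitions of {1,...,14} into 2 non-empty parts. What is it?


S(n,k) = k*S(n-1,k) + S(n-1,k-1).
S(13,2) = 4095, S(13,1) = 1
S(14,2) = 2*4095 + 1 = 8190 + 1
S(14,2) = 8191


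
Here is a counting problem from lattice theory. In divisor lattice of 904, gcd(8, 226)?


Meet=gcd.
gcd(8,226)=2


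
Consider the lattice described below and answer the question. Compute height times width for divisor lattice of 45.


Height = length of longest chain minus 1; width = size of largest antichain.
A maximum chain: 1 | 5 | 15 | 45  (height 3).
A maximum antichain: {3, 5}  (width 2).
Product = 3 * 2 = 6


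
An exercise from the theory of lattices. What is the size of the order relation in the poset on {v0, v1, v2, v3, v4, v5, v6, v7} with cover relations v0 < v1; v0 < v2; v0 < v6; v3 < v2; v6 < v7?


The order relation is {(a,b) : a <= b}, reflexive so it includes (a,a).
Examples: (v0,v0), (v0,v1), (v0,v2), (v0,v6), (v0,v7), ...
Total ordered pairs: 14


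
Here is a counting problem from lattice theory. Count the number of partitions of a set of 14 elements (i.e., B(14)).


B(n) = number of set partitions of an n-element set.
B(n) satisfies the recurrence: B(n+1) = sum_k C(n,k)*B(k).
B(14) = 190899322


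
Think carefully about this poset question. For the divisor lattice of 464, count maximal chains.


A maximal chain goes from the minimum element to a maximal element via cover relations.
Counting all min-to-max paths in the cover graph.
Total maximal chains: 5


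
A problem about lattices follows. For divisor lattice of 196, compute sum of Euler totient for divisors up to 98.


Divisors of 196 up to 98: [1, 2, 4, 7, 14, 28, 49, 98]
phi values: [1, 1, 2, 6, 6, 12, 42, 42]
Sum = 112


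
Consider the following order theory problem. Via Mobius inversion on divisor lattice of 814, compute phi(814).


phi(n) = n * prod_{p|n} (1 - 1/p).
Prime divisors of 814: [2, 11, 37]
phi(814) = 814 * (1 - 1/2) * (1 - 1/11) * (1 - 1/37)
phi(814) = 360


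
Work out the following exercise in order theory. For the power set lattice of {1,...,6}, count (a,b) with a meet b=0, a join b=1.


Complement pair (a,b): a meet b = bottom, a join b = top.
Here: A intersect B = {} and A union B = {1,...,6}.
Pairs found: ({},{1,2,3,4,5,6}), ({1},{2,3,4,5,6}), ({2},{1,3,4,5,6}), ({3},{1,2,4,5,6}), ... (60 more)
Total ordered pairs: 64


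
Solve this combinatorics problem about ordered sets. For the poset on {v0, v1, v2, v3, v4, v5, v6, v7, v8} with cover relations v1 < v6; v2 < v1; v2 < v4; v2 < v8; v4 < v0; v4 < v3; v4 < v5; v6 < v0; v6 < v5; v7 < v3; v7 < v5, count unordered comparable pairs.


A comparable pair {a,b} has a < b or b < a in the order.
Count unordered pairs where one element is strictly below the other.
Examples: {v0,v1}, {v0,v2}, {v0,v4}, {v0,v6}, ...
Total comparable pairs: 17


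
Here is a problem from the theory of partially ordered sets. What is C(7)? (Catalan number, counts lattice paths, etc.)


C(n) = C(2n, n) / (n+1).
C(14, 7) = 3432
C(7) = 3432 / 8 = 429


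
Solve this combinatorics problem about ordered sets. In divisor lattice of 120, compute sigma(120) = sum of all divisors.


sigma(n) = sum of divisors.
Divisors of 120: [1, 2, 3, 4, 5, 6, 8, 10, 12, 15, 20, 24, 30, 40, 60, 120]
Sum = 360


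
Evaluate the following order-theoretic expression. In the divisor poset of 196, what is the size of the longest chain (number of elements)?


A chain is a totally ordered subset; we count the number of elements in a maximum chain.
Compute, for each element x, the size of the longest chain ending at x:
  1: 1
  2: 2
  7: 2
  4: 3
  49: 3
  14: 3
  ...
A maximum chain: 1 < 2 < 4 < 28 < 196
Number of elements in the longest chain: 5


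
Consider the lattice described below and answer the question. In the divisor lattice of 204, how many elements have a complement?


An element a is complemented if some b has a meet b = bottom, a join b = top.
a is complemented iff gcd(a, n/a)=1, i.e. a is a unitary divisor of 204.
Complemented elements: 1, 3, 4, 12, 17, 51, ... (2 more)
Count: 8


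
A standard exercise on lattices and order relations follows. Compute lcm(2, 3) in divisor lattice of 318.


In a divisor lattice, join = lcm (least common multiple).
gcd(2,3) = 1
lcm(2,3) = 2*3/gcd = 6/1 = 6
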